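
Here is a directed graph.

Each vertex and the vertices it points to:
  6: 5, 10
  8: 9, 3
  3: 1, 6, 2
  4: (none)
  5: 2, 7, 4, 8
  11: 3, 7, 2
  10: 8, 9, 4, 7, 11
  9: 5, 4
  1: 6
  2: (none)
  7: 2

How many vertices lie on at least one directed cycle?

8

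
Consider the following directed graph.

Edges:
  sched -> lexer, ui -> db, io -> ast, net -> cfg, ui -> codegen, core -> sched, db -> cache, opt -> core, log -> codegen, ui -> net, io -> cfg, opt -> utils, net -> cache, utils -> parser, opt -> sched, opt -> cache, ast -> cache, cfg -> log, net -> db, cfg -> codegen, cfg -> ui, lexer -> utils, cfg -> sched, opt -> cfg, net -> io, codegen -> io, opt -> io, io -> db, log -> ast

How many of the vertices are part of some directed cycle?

6

A vertex is on a directed cycle iff it belongs to a strongly connected component of size ≥ 2 (or has a self-loop).
The vertices on cycles are {io, ui, cfg, log, net, codegen} — 6 in total.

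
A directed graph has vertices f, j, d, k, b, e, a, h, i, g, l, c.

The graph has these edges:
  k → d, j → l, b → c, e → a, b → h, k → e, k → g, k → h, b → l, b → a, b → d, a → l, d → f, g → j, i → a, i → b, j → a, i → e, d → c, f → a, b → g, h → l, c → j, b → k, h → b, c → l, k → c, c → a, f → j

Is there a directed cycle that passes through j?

j lies on a cycle iff there is a path from j back to itself.
Exploring from j, it never reaches itself; equivalently, its strongly connected component is a singleton.

No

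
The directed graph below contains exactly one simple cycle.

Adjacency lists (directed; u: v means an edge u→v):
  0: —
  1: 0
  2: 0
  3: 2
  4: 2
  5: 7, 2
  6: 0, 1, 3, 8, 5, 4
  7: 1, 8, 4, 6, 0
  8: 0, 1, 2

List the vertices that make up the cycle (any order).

5, 6, 7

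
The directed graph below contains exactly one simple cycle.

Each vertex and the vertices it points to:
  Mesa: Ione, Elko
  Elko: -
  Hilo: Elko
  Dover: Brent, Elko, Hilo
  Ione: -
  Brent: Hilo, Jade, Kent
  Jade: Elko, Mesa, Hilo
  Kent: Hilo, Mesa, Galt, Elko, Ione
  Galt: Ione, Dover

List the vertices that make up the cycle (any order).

DFS with gray/black marking from Dover:
Dover gray
  Brent gray
    Hilo gray
      Elko gray
      Elko black
    Hilo black
    Jade gray
      Jade→Elko: Elko black — skip
      Mesa gray
        Ione gray
        Ione black
        Mesa→Elko: Elko black — skip
      Mesa black
      Jade→Hilo: Hilo black — skip
    Jade black
    Kent gray
      Kent→Hilo: Hilo black — skip
      Kent→Mesa: Mesa black — skip
      Galt gray
        Galt→Ione: Ione black — skip
        Galt→Dover: Dover is gray → back edge
Back edge closes the cycle Dover → Brent → Kent → Galt → Dover; its vertices are {Galt, Kent, Brent, Dover}.

Galt, Kent, Brent, Dover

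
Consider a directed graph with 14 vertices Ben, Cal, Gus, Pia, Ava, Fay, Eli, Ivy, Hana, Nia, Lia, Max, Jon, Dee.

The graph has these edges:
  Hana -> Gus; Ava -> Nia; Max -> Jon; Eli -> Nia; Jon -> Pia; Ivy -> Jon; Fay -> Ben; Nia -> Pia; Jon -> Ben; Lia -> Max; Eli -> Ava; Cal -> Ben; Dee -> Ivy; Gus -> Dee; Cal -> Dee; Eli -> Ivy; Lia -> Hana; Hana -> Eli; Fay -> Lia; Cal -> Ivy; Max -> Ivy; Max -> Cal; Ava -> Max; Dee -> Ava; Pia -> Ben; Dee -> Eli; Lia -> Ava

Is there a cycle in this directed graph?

DFS with white/gray/black marking, starting from Hana:
Hana gray
  Gus gray
    Dee gray
      Ava gray
        Nia gray
          Pia gray
            Ben gray
            Ben black
          Pia black
        Nia black
        Max gray
          Ivy gray
            Jon gray
              Jon→Pia: Pia black — skip
              Jon→Ben: Ben black — skip
            Jon black
          Ivy black
          Max→Jon: Jon black — skip
          Cal gray
            Cal→Ivy: Ivy black — skip
            Cal→Ben: Ben black — skip
            Cal→Dee: Dee is gray → back edge
Back edge found, so a cycle exists: Dee → Ava → Max → Cal → Dee.

Yes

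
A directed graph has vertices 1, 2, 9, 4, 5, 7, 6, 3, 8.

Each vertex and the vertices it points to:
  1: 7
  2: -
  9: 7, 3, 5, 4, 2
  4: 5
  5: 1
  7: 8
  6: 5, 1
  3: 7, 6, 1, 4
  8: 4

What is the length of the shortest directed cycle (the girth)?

5

For each vertex v, BFS finds the shortest path from v back to v.
The shortest such closed walk is 7 → 8 → 4 → 5 → 1 → 7, length 5.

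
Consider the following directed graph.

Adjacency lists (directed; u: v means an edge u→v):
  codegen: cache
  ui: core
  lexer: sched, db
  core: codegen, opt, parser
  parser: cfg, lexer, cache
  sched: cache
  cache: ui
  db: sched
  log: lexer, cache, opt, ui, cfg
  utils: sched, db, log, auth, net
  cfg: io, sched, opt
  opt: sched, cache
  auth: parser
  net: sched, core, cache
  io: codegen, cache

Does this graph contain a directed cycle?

DFS with white/gray/black marking, starting from cache:
cache gray
  ui gray
    core gray
      codegen gray
        codegen→cache: cache is gray → back edge
Back edge found, so a cycle exists: cache → ui → core → codegen → cache.

Yes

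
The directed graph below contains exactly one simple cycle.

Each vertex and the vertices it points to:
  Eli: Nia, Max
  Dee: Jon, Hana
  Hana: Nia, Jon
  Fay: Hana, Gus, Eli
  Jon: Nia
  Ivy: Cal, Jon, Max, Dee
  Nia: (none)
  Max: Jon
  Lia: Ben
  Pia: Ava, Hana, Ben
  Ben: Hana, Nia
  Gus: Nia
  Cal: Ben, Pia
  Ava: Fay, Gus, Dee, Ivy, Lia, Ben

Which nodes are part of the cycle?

Ava, Cal, Ivy, Pia

DFS with gray/black marking from Ava:
Ava gray
  Fay gray
    Hana gray
      Nia gray
      Nia black
      Jon gray
        Jon→Nia: Nia black — skip
      Jon black
    Hana black
    Gus gray
      Gus→Nia: Nia black — skip
    Gus black
    Eli gray
      Eli→Nia: Nia black — skip
      Max gray
        Max→Jon: Jon black — skip
      Max black
    Eli black
  Fay black
  Ava→Gus: Gus black — skip
  Dee gray
    Dee→Jon: Jon black — skip
    Dee→Hana: Hana black — skip
  Dee black
  Ivy gray
    Cal gray
      Ben gray
        Ben→Hana: Hana black — skip
        Ben→Nia: Nia black — skip
      Ben black
      Pia gray
        Pia→Ava: Ava is gray → back edge
Back edge closes the cycle Ava → Ivy → Cal → Pia → Ava; its vertices are {Ava, Cal, Ivy, Pia}.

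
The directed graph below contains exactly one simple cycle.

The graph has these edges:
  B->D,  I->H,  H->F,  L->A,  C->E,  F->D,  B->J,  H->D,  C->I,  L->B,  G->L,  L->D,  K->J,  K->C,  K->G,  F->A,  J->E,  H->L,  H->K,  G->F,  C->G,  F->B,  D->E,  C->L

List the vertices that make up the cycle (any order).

C, H, I, K

DFS with gray/black marking from H:
H gray
  L gray
    B gray
      J gray
        E gray
        E black
      J black
      D gray
        D→E: E black — skip
      D black
    B black
    L→D: D black — skip
    A gray
    A black
  L black
  H→D: D black — skip
  K gray
    C gray
      I gray
        I→H: H is gray → back edge
Back edge closes the cycle H → K → C → I → H; its vertices are {C, H, I, K}.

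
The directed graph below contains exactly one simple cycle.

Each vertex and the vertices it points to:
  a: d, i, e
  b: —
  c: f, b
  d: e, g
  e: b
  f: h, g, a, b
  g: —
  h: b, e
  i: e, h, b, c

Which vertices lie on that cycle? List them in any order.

DFS with gray/black marking from c:
c gray
  f gray
    h gray
      b gray
      b black
      e gray
        e→b: b black — skip
      e black
    h black
    g gray
    g black
    a gray
      d gray
        d→e: e black — skip
        d→g: g black — skip
      d black
      i gray
        i→e: e black — skip
        i→h: h black — skip
        i→b: b black — skip
        i→c: c is gray → back edge
Back edge closes the cycle c → f → a → i → c; its vertices are {a, c, f, i}.

a, c, f, i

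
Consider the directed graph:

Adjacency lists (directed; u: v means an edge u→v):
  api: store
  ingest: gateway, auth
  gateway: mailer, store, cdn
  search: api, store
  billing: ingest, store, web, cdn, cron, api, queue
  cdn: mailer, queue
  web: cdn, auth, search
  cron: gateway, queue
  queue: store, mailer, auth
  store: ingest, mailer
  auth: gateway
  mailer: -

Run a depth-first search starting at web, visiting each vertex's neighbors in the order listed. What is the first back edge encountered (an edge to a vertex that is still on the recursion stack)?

DFS from web (visiting each vertex's neighbors in the order listed); mark gray on enter, black on exit:
web gray
  cdn gray
    mailer gray
    mailer black
    queue gray
      store gray
        ingest gray
          gateway gray
            gateway→mailer: mailer black — skip
            gateway→store: store is gray → back edge
First back edge: gateway → store.

gateway→store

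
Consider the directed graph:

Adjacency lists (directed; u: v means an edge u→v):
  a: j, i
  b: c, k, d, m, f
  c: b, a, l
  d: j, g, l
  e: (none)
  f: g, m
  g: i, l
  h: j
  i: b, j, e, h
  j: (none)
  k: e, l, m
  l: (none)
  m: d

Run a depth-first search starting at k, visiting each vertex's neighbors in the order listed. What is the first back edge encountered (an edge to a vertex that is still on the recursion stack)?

DFS from k (visiting each vertex's neighbors in the order listed); mark gray on enter, black on exit:
k gray
  e gray
  e black
  l gray
  l black
  m gray
    d gray
      j gray
      j black
      g gray
        i gray
          b gray
            c gray
              c→b: b is gray → back edge
First back edge: c → b.

c->b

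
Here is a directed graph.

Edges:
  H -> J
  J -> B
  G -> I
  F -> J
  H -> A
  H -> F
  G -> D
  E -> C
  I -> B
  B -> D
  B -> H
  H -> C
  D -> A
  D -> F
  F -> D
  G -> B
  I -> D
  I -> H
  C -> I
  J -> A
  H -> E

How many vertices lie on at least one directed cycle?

A vertex is on a directed cycle iff it belongs to a strongly connected component of size ≥ 2 (or has a self-loop).
The vertices on cycles are {B, C, D, E, F, H, I, J} — 8 in total.

8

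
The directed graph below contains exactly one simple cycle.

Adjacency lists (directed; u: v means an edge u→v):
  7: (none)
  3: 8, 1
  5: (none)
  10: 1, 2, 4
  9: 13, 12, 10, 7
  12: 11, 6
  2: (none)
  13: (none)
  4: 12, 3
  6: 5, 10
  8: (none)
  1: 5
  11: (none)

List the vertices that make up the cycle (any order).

4, 6, 10, 12

DFS with gray/black marking from 10:
10 gray
  1 gray
    5 gray
    5 black
  1 black
  2 gray
  2 black
  4 gray
    12 gray
      11 gray
      11 black
      6 gray
        6→5: 5 black — skip
        6→10: 10 is gray → back edge
Back edge closes the cycle 10 → 4 → 12 → 6 → 10; its vertices are {4, 6, 10, 12}.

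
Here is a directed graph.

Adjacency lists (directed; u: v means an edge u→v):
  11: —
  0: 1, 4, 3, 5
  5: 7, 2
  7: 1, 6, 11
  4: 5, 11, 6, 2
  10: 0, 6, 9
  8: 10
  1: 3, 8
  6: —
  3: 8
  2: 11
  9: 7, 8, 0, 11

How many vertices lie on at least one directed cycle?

9

A vertex is on a directed cycle iff it belongs to a strongly connected component of size ≥ 2 (or has a self-loop).
The vertices on cycles are {0, 1, 3, 4, 5, 7, 8, 9, 10} — 9 in total.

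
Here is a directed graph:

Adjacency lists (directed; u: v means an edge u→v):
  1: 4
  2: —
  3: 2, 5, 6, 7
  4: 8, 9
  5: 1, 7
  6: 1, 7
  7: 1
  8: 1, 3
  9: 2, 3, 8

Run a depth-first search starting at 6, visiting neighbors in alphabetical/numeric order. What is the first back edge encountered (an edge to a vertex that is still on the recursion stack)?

8->1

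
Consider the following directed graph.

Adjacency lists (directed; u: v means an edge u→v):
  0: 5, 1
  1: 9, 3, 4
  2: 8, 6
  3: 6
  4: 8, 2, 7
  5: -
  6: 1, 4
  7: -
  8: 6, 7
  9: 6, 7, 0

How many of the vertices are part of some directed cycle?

8

A vertex is on a directed cycle iff it belongs to a strongly connected component of size ≥ 2 (or has a self-loop).
The vertices on cycles are {0, 1, 2, 3, 4, 6, 8, 9} — 8 in total.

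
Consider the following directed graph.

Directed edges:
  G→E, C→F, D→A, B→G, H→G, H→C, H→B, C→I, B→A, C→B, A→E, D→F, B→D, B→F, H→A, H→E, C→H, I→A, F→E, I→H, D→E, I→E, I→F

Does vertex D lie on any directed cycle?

No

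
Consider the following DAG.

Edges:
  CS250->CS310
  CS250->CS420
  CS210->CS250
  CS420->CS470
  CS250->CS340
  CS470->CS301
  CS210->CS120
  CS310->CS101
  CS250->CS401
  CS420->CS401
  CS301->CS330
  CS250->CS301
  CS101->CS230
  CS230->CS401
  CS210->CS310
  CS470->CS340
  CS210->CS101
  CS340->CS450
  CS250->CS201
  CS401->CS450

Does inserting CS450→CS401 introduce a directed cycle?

Adding CS450→CS401 creates a cycle iff CS401 can already reach CS450.
Path from CS401: CS401 → CS450.
So CS401 → … → CS450 → CS401 is a cycle.

Yes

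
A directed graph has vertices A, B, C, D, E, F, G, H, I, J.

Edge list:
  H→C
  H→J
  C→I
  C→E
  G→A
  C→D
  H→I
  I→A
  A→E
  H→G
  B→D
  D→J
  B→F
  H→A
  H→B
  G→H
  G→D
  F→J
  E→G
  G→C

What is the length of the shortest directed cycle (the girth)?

2

For each vertex v, BFS finds the shortest path from v back to v.
The shortest such closed walk is H → G → H, length 2.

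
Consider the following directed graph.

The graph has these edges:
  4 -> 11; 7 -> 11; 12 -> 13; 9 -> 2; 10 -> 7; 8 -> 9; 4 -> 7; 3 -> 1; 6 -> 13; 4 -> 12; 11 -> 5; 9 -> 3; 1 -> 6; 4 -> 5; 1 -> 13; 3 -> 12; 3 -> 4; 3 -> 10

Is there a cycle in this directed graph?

No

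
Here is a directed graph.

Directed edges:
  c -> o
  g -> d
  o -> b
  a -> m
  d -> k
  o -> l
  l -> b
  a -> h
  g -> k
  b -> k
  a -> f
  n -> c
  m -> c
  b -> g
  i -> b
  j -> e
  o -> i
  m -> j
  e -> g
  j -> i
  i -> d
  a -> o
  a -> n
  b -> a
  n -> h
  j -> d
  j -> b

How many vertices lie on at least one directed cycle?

9

A vertex is on a directed cycle iff it belongs to a strongly connected component of size ≥ 2 (or has a self-loop).
The vertices on cycles are {a, b, c, i, j, l, m, n, o} — 9 in total.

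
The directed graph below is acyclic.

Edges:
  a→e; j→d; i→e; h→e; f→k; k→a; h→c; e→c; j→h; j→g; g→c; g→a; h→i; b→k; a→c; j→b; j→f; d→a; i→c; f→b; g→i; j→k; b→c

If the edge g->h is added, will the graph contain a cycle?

No

Adding g→h creates a cycle iff h can already reach g.
Explore from h: no path reaches g. The graph stays acyclic.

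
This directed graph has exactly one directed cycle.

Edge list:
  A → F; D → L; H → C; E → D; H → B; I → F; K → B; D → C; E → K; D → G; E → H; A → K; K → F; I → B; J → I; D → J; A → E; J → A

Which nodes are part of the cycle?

DFS with gray/black marking from D:
D gray
  C gray
  C black
  J gray
    I gray
      F gray
      F black
      B gray
      B black
    I black
    A gray
      A→F: F black — skip
      E gray
        H gray
          H→B: B black — skip
          H→C: C black — skip
        H black
        K gray
          K→B: B black — skip
          K→F: F black — skip
        K black
        E→D: D is gray → back edge
Back edge closes the cycle D → J → A → E → D; its vertices are {A, D, E, J}.

A, D, E, J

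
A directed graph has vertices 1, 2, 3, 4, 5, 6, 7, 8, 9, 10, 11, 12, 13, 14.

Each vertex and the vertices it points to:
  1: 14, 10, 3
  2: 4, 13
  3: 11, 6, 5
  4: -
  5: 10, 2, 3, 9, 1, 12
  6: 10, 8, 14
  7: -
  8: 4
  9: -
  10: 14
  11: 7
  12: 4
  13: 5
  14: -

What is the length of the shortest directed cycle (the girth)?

For each vertex v, BFS finds the shortest path from v back to v.
The shortest such closed walk is 5 → 3 → 5, length 2.

2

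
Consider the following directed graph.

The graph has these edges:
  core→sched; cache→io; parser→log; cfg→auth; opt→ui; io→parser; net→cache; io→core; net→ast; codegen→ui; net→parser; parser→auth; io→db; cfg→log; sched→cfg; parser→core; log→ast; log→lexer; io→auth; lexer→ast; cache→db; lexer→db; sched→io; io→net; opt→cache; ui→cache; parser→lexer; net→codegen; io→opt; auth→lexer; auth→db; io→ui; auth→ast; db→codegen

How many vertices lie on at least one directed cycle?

14

A vertex is on a directed cycle iff it belongs to a strongly connected component of size ≥ 2 (or has a self-loop).
The vertices on cycles are {db, io, ui, cfg, log, net, opt, auth, core, cache, lexer, sched, parser, codegen} — 14 in total.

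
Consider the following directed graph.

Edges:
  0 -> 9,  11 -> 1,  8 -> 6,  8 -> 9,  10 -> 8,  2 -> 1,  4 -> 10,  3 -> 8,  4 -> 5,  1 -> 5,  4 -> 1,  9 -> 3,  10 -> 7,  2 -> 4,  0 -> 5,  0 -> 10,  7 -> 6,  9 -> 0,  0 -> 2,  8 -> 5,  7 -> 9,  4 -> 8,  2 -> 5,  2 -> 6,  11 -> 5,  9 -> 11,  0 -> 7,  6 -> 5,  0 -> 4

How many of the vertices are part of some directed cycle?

8

A vertex is on a directed cycle iff it belongs to a strongly connected component of size ≥ 2 (or has a self-loop).
The vertices on cycles are {0, 2, 3, 4, 7, 8, 9, 10} — 8 in total.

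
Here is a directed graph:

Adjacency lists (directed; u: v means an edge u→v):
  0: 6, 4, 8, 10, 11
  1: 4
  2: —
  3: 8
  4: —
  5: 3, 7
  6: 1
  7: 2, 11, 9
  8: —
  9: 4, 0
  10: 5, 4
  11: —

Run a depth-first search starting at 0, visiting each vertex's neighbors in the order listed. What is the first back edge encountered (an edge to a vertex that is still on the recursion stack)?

DFS from 0 (visiting each vertex's neighbors in the order listed); mark gray on enter, black on exit:
0 gray
  6 gray
    1 gray
      4 gray
      4 black
    1 black
  6 black
  0→4: 4 black — skip
  8 gray
  8 black
  10 gray
    5 gray
      3 gray
        3→8: 8 black — skip
      3 black
      7 gray
        2 gray
        2 black
        11 gray
        11 black
        9 gray
          9→4: 4 black — skip
          9→0: 0 is gray → back edge
First back edge: 9 → 0.

9->0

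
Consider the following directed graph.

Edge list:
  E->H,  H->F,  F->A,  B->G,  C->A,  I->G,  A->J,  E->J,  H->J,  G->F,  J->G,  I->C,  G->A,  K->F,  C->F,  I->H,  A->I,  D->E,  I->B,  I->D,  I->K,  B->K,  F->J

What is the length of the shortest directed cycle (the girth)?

For each vertex v, BFS finds the shortest path from v back to v.
The shortest such closed walk is I → C → A → I, length 3.

3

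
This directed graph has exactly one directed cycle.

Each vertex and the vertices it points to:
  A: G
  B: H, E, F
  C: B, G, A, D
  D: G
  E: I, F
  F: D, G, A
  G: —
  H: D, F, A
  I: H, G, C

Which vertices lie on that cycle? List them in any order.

B, C, E, I

DFS with gray/black marking from E:
E gray
  I gray
    H gray
      D gray
        G gray
        G black
      D black
      F gray
        F→D: D black — skip
        F→G: G black — skip
        A gray
          A→G: G black — skip
        A black
      F black
      H→A: A black — skip
    H black
    I→G: G black — skip
    C gray
      B gray
        B→H: H black — skip
        B→E: E is gray → back edge
Back edge closes the cycle E → I → C → B → E; its vertices are {B, C, E, I}.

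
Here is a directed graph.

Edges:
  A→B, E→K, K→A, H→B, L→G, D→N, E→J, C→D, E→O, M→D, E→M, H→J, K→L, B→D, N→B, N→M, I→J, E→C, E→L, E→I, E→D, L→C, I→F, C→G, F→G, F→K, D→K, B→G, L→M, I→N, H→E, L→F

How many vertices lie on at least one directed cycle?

A vertex is on a directed cycle iff it belongs to a strongly connected component of size ≥ 2 (or has a self-loop).
The vertices on cycles are {A, B, C, D, F, K, L, M, N} — 9 in total.

9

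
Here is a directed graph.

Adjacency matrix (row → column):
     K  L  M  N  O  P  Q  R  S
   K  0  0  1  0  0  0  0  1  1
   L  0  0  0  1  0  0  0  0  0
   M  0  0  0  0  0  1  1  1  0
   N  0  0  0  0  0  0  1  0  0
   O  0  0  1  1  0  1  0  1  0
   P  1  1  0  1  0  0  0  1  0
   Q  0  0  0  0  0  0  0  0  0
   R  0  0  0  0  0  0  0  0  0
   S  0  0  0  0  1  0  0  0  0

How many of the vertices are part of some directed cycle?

A vertex is on a directed cycle iff it belongs to a strongly connected component of size ≥ 2 (or has a self-loop).
The vertices on cycles are {K, M, O, P, S} — 5 in total.

5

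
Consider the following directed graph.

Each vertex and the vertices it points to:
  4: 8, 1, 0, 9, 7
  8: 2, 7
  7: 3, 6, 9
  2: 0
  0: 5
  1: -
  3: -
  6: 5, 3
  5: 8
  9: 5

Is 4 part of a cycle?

No

4 lies on a cycle iff there is a path from 4 back to itself.
Exploring from 4, it never reaches itself; equivalently, its strongly connected component is a singleton.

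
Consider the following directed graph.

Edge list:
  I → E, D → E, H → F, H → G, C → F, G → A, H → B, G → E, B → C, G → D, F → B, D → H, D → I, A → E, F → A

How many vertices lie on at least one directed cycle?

6

A vertex is on a directed cycle iff it belongs to a strongly connected component of size ≥ 2 (or has a self-loop).
The vertices on cycles are {B, C, D, F, G, H} — 6 in total.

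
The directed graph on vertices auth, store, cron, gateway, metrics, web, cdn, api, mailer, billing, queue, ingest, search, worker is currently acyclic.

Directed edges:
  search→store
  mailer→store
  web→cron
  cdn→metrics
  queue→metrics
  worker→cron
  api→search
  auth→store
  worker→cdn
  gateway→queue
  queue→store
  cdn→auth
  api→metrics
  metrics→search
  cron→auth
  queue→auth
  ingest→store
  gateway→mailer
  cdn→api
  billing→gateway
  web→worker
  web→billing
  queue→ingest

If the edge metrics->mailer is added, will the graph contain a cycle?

Adding metrics→mailer creates a cycle iff mailer can already reach metrics.
Explore from mailer: no path reaches metrics. The graph stays acyclic.

No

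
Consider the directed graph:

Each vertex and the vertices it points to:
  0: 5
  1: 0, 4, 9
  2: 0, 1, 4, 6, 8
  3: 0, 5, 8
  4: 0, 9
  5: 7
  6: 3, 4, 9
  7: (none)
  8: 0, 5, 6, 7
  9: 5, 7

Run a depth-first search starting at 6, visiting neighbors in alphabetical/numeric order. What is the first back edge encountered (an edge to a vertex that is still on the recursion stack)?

8->6

DFS from 6 (visiting neighbors in alphabetical/numeric order); mark gray on enter, black on exit:
6 gray
  3 gray
    0 gray
      5 gray
        7 gray
        7 black
      5 black
    0 black
    3→5: 5 black — skip
    8 gray
      8→0: 0 black — skip
      8→5: 5 black — skip
      8→6: 6 is gray → back edge
First back edge: 8 → 6.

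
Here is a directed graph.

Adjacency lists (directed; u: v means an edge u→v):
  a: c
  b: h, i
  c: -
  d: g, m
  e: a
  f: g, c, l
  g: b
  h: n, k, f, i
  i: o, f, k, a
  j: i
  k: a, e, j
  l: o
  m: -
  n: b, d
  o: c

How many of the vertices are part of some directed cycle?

9

A vertex is on a directed cycle iff it belongs to a strongly connected component of size ≥ 2 (or has a self-loop).
The vertices on cycles are {b, d, f, g, h, i, j, k, n} — 9 in total.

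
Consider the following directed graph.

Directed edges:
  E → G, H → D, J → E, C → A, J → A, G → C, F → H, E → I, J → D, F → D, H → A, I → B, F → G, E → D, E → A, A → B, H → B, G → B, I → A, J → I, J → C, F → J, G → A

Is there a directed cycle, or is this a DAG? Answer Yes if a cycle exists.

No

DFS with white/gray/black marking, starting from C:
C gray
  A gray
    B gray
    B black
  A black
C black
E gray
  I gray
    I→A: A black — skip
    I→B: B black — skip
  I black
  E→A: A black — skip
  D gray
  D black
  G gray
    G→C: C black — skip
    G→A: A black — skip
    G→B: B black — skip
  G black
E black
F gray
  F→G: G black — skip
  J gray
    J→D: D black — skip
    J→C: C black — skip
    J→A: A black — skip
    J→E: E black — skip
    J→I: I black — skip
  J black
  H gray
    H→D: D black — skip
    H→A: A black — skip
    H→B: B black — skip
  H black
  F→D: D black — skip
F black
Every edge goes to a white or black vertex — no back edge, so the graph is acyclic.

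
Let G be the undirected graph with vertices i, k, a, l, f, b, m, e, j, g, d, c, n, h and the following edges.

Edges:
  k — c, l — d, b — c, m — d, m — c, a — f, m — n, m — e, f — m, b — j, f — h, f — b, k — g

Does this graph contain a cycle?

DFS, tracking each vertex's parent; an edge to a visited non-parent vertex closes a cycle.
Start from f:
visit f (parent –)
  visit h (parent f)
    h–f: parent, skip
  visit b (parent f)
    b–f: parent, skip
    visit j (parent b)
      j–b: parent, skip
    visit c (parent b)
      visit k (parent c)
        visit g (parent k)
          g–k: parent, skip
        k–c: parent, skip
      visit m (parent c)
        m–f: f visited and ≠ parent → cycle
Cycle: f – b – c – m – f.

Yes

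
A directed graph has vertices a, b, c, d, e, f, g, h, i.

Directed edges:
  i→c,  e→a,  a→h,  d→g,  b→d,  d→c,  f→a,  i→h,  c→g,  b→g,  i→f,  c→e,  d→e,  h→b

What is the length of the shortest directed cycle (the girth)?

5

For each vertex v, BFS finds the shortest path from v back to v.
The shortest such closed walk is h → b → d → e → a → h, length 5.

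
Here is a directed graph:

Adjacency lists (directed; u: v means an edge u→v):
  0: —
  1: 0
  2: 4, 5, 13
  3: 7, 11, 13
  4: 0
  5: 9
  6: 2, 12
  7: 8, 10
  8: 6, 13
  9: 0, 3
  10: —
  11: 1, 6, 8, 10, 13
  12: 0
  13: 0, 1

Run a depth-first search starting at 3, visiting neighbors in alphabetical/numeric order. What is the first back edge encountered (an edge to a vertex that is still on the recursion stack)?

9->3

DFS from 3 (visiting neighbors in alphabetical/numeric order); mark gray on enter, black on exit:
3 gray
  7 gray
    8 gray
      6 gray
        2 gray
          4 gray
            0 gray
            0 black
          4 black
          5 gray
            9 gray
              9→0: 0 black — skip
              9→3: 3 is gray → back edge
First back edge: 9 → 3.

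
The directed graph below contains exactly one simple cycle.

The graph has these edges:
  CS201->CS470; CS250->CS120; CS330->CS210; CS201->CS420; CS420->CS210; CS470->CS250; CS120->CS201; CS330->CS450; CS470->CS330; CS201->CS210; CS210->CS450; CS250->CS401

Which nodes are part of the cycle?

CS120, CS201, CS250, CS470

DFS with gray/black marking from CS201:
CS201 gray
  CS420 gray
    CS210 gray
      CS450 gray
      CS450 black
    CS210 black
  CS420 black
  CS470 gray
    CS330 gray
      CS330→CS450: CS450 black — skip
      CS330→CS210: CS210 black — skip
    CS330 black
    CS250 gray
      CS401 gray
      CS401 black
      CS120 gray
        CS120→CS201: CS201 is gray → back edge
Back edge closes the cycle CS201 → CS470 → CS250 → CS120 → CS201; its vertices are {CS120, CS201, CS250, CS470}.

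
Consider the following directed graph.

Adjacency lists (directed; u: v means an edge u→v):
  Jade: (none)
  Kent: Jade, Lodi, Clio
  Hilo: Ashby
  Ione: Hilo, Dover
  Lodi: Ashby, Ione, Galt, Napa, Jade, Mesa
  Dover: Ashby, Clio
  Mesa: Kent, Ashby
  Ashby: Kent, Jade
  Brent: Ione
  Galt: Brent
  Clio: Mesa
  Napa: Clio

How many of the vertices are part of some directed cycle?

A vertex is on a directed cycle iff it belongs to a strongly connected component of size ≥ 2 (or has a self-loop).
The vertices on cycles are {Clio, Galt, Hilo, Ione, Kent, Lodi, Mesa, Napa, Ashby, Brent, Dover} — 11 in total.

11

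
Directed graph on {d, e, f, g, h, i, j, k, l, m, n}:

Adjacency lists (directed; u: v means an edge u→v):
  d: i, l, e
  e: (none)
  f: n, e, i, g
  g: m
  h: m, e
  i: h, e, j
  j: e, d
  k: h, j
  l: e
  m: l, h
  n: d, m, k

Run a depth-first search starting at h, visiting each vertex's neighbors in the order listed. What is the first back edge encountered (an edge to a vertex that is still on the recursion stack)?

DFS from h (visiting each vertex's neighbors in the order listed); mark gray on enter, black on exit:
h gray
  m gray
    l gray
      e gray
      e black
    l black
    m→h: h is gray → back edge
First back edge: m → h.

m->h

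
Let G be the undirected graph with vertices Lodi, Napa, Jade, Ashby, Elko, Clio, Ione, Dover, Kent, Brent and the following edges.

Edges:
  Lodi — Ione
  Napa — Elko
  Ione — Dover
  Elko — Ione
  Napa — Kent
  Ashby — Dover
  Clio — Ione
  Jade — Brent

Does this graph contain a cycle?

DFS, tracking each vertex's parent; an edge to a visited non-parent vertex closes a cycle.
Start from Brent:
visit Brent (parent –)
  visit Jade (parent Brent)
    Jade–Brent: parent, skip
visit Lodi (parent –)
  visit Ione (parent Lodi)
    visit Elko (parent Ione)
      visit Napa (parent Elko)
        Napa–Elko: parent, skip
        visit Kent (parent Napa)
          Kent–Napa: parent, skip
      Elko–Ione: parent, skip
    Ione–Lodi: parent, skip
    visit Clio (parent Ione)
      Clio–Ione: parent, skip
    visit Dover (parent Ione)
      visit Ashby (parent Dover)
        Ashby–Dover: parent, skip
      Dover–Ione: parent, skip
No non-parent visited neighbor found — the graph is a forest.

No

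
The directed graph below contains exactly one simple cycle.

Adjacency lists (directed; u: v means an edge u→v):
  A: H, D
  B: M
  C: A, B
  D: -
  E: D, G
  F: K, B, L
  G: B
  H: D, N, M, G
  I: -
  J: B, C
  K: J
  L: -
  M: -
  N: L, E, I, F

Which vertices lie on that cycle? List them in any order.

DFS with gray/black marking from H:
H gray
  D gray
  D black
  N gray
    L gray
    L black
    E gray
      E→D: D black — skip
      G gray
        B gray
          M gray
          M black
        B black
      G black
    E black
    I gray
    I black
    F gray
      K gray
        J gray
          J→B: B black — skip
          C gray
            A gray
              A→H: H is gray → back edge
Back edge closes the cycle H → N → F → K → J → C → A → H; its vertices are {A, C, F, H, J, K, N}.

A, C, F, H, J, K, N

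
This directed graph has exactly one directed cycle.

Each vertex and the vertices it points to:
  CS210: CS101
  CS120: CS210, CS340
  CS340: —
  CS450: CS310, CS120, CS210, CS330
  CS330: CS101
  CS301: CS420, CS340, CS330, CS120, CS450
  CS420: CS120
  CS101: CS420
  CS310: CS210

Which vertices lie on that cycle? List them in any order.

CS101, CS120, CS210, CS420

DFS with gray/black marking from CS420:
CS420 gray
  CS120 gray
    CS210 gray
      CS101 gray
        CS101→CS420: CS420 is gray → back edge
Back edge closes the cycle CS420 → CS120 → CS210 → CS101 → CS420; its vertices are {CS101, CS120, CS210, CS420}.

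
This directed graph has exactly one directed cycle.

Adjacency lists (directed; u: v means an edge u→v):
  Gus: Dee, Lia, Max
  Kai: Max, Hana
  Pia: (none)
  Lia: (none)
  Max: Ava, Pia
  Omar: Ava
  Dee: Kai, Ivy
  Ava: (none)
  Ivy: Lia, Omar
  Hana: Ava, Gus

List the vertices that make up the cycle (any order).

Dee, Gus, Kai, Hana

DFS with gray/black marking from Gus:
Gus gray
  Dee gray
    Kai gray
      Max gray
        Ava gray
        Ava black
        Pia gray
        Pia black
      Max black
      Hana gray
        Hana→Ava: Ava black — skip
        Hana→Gus: Gus is gray → back edge
Back edge closes the cycle Gus → Dee → Kai → Hana → Gus; its vertices are {Dee, Gus, Kai, Hana}.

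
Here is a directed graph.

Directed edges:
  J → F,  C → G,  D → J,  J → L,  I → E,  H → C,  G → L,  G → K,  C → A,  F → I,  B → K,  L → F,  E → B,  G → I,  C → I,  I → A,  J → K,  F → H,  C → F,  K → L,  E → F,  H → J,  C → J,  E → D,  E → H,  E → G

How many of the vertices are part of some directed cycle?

11

A vertex is on a directed cycle iff it belongs to a strongly connected component of size ≥ 2 (or has a self-loop).
The vertices on cycles are {B, C, D, E, F, G, H, I, J, K, L} — 11 in total.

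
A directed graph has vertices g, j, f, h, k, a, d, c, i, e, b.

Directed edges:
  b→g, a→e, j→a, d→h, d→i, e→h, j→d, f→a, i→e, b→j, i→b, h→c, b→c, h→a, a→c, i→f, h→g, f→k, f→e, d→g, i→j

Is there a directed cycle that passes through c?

No

c lies on a cycle iff there is a path from c back to itself.
Exploring from c, it never reaches itself; equivalently, its strongly connected component is a singleton.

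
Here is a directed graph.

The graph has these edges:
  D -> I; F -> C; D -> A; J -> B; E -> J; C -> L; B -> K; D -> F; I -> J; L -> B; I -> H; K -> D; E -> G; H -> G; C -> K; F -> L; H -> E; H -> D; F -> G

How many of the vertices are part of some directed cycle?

A vertex is on a directed cycle iff it belongs to a strongly connected component of size ≥ 2 (or has a self-loop).
The vertices on cycles are {B, C, D, E, F, H, I, J, K, L} — 10 in total.

10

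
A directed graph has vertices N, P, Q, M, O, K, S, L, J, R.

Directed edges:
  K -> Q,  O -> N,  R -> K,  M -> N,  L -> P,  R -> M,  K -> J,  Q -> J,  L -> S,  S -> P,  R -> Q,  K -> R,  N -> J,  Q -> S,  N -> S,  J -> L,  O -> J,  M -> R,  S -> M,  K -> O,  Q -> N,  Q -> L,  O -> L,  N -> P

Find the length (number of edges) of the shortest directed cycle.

2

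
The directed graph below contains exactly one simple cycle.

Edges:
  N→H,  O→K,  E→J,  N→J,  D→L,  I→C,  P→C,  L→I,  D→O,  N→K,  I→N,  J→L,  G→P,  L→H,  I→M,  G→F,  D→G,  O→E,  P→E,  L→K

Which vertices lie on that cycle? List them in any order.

DFS with gray/black marking from L:
L gray
  K gray
  K black
  I gray
    N gray
      J gray
        J→L: L is gray → back edge
Back edge closes the cycle L → I → N → J → L; its vertices are {I, J, L, N}.

I, J, L, N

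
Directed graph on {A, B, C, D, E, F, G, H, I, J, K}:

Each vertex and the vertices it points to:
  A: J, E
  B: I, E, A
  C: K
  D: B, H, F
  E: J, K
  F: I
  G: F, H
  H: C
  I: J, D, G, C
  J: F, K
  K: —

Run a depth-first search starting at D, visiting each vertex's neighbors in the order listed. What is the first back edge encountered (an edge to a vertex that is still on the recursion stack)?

DFS from D (visiting each vertex's neighbors in the order listed); mark gray on enter, black on exit:
D gray
  B gray
    I gray
      J gray
        F gray
          F→I: I is gray → back edge
First back edge: F → I.

F->I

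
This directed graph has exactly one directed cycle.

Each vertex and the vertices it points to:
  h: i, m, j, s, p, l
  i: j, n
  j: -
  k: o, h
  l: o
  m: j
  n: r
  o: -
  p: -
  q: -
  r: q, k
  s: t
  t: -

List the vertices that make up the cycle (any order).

DFS with gray/black marking from h:
h gray
  i gray
    j gray
    j black
    n gray
      r gray
        q gray
        q black
        k gray
          o gray
          o black
          k→h: h is gray → back edge
Back edge closes the cycle h → i → n → r → k → h; its vertices are {h, i, k, n, r}.

h, i, k, n, r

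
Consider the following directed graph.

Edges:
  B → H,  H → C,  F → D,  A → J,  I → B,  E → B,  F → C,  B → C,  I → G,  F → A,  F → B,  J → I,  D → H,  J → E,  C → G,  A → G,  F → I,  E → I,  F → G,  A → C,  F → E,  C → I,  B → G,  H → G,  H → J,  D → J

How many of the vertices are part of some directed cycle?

A vertex is on a directed cycle iff it belongs to a strongly connected component of size ≥ 2 (or has a self-loop).
The vertices on cycles are {B, C, E, H, I, J} — 6 in total.

6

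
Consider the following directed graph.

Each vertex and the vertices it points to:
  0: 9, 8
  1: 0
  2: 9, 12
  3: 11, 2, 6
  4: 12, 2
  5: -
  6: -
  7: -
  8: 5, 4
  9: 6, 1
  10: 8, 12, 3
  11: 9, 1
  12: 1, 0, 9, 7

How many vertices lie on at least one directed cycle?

7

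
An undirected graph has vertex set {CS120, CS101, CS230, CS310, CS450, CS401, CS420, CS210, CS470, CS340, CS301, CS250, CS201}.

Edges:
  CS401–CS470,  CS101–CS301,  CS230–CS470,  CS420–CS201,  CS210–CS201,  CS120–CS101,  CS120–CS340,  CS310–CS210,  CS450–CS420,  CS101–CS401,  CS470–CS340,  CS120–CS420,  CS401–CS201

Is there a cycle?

Yes

DFS, tracking each vertex's parent; an edge to a visited non-parent vertex closes a cycle.
Start from CS120:
visit CS120 (parent –)
  visit CS101 (parent CS120)
    visit CS401 (parent CS101)
      visit CS470 (parent CS401)
        CS470–CS401: parent, skip
        visit CS340 (parent CS470)
          CS340–CS470: parent, skip
          CS340–CS120: CS120 visited and ≠ parent → cycle
Cycle: CS120 – CS101 – CS401 – CS470 – CS340 – CS120.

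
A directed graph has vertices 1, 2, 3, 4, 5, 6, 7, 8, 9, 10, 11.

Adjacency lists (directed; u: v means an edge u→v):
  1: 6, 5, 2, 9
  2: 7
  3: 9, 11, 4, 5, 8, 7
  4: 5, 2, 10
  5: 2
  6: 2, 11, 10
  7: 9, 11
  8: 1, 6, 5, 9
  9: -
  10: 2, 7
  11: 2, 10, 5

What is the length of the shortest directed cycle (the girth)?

3

For each vertex v, BFS finds the shortest path from v back to v.
The shortest such closed walk is 7 → 11 → 2 → 7, length 3.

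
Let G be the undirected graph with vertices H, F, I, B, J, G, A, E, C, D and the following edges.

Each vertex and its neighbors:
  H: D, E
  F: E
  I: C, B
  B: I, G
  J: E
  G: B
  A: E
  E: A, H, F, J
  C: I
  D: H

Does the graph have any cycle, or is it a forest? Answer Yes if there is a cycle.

No

DFS, tracking each vertex's parent; an edge to a visited non-parent vertex closes a cycle.
Start from J:
visit J (parent –)
  visit E (parent J)
    visit A (parent E)
      A–E: parent, skip
    visit H (parent E)
      visit D (parent H)
        D–H: parent, skip
      H–E: parent, skip
    visit F (parent E)
      F–E: parent, skip
    E–J: parent, skip
visit I (parent –)
  visit C (parent I)
    C–I: parent, skip
  visit B (parent I)
    B–I: parent, skip
    visit G (parent B)
      G–B: parent, skip
No non-parent visited neighbor found — the graph is a forest.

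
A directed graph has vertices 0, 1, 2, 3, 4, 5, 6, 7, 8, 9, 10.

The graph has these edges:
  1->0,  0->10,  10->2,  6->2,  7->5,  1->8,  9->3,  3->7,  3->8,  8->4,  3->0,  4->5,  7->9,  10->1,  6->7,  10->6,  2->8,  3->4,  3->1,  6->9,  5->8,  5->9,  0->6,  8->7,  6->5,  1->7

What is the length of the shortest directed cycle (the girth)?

For each vertex v, BFS finds the shortest path from v back to v.
The shortest such closed walk is 3 → 7 → 9 → 3, length 3.

3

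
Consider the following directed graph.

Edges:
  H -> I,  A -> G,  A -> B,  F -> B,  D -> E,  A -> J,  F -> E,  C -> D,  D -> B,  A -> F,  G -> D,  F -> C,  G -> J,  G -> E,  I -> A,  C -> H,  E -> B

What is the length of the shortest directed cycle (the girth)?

For each vertex v, BFS finds the shortest path from v back to v.
The shortest such closed walk is H → I → A → F → C → H, length 5.

5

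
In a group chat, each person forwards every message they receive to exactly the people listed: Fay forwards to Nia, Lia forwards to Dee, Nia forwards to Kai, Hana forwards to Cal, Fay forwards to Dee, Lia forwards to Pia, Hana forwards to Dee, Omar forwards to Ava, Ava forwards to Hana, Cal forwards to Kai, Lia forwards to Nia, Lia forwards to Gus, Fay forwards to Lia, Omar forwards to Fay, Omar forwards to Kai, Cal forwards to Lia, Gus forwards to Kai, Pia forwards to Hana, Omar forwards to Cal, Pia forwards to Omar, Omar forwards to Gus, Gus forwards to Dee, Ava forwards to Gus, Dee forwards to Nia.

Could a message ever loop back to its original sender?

Yes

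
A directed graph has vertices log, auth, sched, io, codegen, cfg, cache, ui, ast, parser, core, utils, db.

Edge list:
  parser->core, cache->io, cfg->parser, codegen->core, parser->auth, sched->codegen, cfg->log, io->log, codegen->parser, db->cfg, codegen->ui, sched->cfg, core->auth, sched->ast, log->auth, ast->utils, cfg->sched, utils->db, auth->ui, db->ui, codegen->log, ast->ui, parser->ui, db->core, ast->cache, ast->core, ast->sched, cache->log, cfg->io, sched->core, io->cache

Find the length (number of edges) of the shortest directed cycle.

For each vertex v, BFS finds the shortest path from v back to v.
The shortest such closed walk is sched → ast → sched, length 2.

2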